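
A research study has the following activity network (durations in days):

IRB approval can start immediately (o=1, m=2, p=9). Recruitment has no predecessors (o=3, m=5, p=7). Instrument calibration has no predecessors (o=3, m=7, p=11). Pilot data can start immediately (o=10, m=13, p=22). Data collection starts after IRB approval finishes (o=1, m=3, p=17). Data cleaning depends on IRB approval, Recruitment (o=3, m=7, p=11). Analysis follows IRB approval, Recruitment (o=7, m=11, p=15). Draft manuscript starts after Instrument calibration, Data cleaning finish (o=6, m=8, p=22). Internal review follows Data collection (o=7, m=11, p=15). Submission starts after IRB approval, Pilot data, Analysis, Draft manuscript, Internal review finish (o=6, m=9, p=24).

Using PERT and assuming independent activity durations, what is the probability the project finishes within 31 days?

te_IRB approval = (1 + 4·2 + 9)/6 = 18/6 = 3; σ²_IRB approval = ((9−1)/6)² = 1.778
te_Recruitment = (3 + 4·5 + 7)/6 = 30/6 = 5; σ²_Recruitment = ((7−3)/6)² = 0.444
te_Instrument calibration = (3 + 4·7 + 11)/6 = 42/6 = 7; σ²_Instrument calibration = ((11−3)/6)² = 1.778
te_Pilot data = (10 + 4·13 + 22)/6 = 84/6 = 14; σ²_Pilot data = ((22−10)/6)² = 4.000
te_Data collection = (1 + 4·3 + 17)/6 = 30/6 = 5; σ²_Data collection = ((17−1)/6)² = 7.111
te_Data cleaning = (3 + 4·7 + 11)/6 = 42/6 = 7; σ²_Data cleaning = ((11−3)/6)² = 1.778
te_Analysis = (7 + 4·11 + 15)/6 = 66/6 = 11; σ²_Analysis = ((15−7)/6)² = 1.778
te_Draft manuscript = (6 + 4·8 + 22)/6 = 60/6 = 10; σ²_Draft manuscript = ((22−6)/6)² = 7.111
te_Internal review = (7 + 4·11 + 15)/6 = 66/6 = 11; σ²_Internal review = ((15−7)/6)² = 1.778
te_Submission = (6 + 4·9 + 24)/6 = 66/6 = 11; σ²_Submission = ((24−6)/6)² = 9.000

Forward pass:
ES_IRB approval = 0; EF_IRB approval = 3
ES_Recruitment = 0; EF_Recruitment = 5
ES_Instrument calibration = 0; EF_Instrument calibration = 7
ES_Pilot data = 0; EF_Pilot data = 14
ES_Data collection = 3; EF_Data collection = 3+5 = 8
ES_Data cleaning = max(EF_IRB approval=3, EF_Recruitment=5) = 5; EF_Data cleaning = 5+7 = 12
ES_Analysis = max(EF_IRB approval=3, EF_Recruitment=5) = 5; EF_Analysis = 5+11 = 16
ES_Draft manuscript = max(EF_Instrument calibration=7, EF_Data cleaning=12) = 12; EF_Draft manuscript = 12+10 = 22
ES_Internal review = 8; EF_Internal review = 8+11 = 19
ES_Submission = max(EF_IRB approval=3, EF_Pilot data=14, EF_Analysis=16, EF_Draft manuscript=22, EF_Internal review=19) = 22; EF_Submission = 22+11 = 33
Expected project duration μ = 33 days. Critical path: Recruitment → Data cleaning → Draft manuscript → Submission.

Variance along critical path = 0.444 + 1.778 + 7.111 + 9.000 = 18.333; σ = √18.333 = 4.282 days.
Z = (31 − 33) / 4.282 = -0.467
P(T ≤ 31) = Φ(-0.467) ≈ 0.320

0.320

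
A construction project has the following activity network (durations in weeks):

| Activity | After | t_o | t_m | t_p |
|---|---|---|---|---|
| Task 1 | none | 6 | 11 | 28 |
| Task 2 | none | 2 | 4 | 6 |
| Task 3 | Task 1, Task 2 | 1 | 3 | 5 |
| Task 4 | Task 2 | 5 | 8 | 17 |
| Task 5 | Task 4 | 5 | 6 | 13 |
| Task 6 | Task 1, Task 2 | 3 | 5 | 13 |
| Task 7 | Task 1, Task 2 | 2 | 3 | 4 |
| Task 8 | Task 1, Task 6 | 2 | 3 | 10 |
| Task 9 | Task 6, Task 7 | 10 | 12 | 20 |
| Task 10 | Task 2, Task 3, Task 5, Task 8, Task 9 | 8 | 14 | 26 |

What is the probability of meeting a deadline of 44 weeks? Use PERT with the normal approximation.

0.285

te_Task 1 = (6 + 4·11 + 28)/6 = 78/6 = 13; σ²_Task 1 = ((28−6)/6)² = 13.444
te_Task 2 = (2 + 4·4 + 6)/6 = 24/6 = 4; σ²_Task 2 = ((6−2)/6)² = 0.444
te_Task 3 = (1 + 4·3 + 5)/6 = 18/6 = 3; σ²_Task 3 = ((5−1)/6)² = 0.444
te_Task 4 = (5 + 4·8 + 17)/6 = 54/6 = 9; σ²_Task 4 = ((17−5)/6)² = 4.000
te_Task 5 = (5 + 4·6 + 13)/6 = 42/6 = 7; σ²_Task 5 = ((13−5)/6)² = 1.778
te_Task 6 = (3 + 4·5 + 13)/6 = 36/6 = 6; σ²_Task 6 = ((13−3)/6)² = 2.778
te_Task 7 = (2 + 4·3 + 4)/6 = 18/6 = 3; σ²_Task 7 = ((4−2)/6)² = 0.111
te_Task 8 = (2 + 4·3 + 10)/6 = 24/6 = 4; σ²_Task 8 = ((10−2)/6)² = 1.778
te_Task 9 = (10 + 4·12 + 20)/6 = 78/6 = 13; σ²_Task 9 = ((20−10)/6)² = 2.778
te_Task 10 = (8 + 4·14 + 26)/6 = 90/6 = 15; σ²_Task 10 = ((26−8)/6)² = 9.000

Forward pass:
ES_Task 1 = 0; EF_Task 1 = 13
ES_Task 2 = 0; EF_Task 2 = 4
ES_Task 3 = max(EF_Task 1=13, EF_Task 2=4) = 13; EF_Task 3 = 13+3 = 16
ES_Task 4 = 4; EF_Task 4 = 4+9 = 13
ES_Task 5 = 13; EF_Task 5 = 13+7 = 20
ES_Task 6 = max(EF_Task 1=13, EF_Task 2=4) = 13; EF_Task 6 = 13+6 = 19
ES_Task 7 = max(EF_Task 1=13, EF_Task 2=4) = 13; EF_Task 7 = 13+3 = 16
ES_Task 8 = max(EF_Task 1=13, EF_Task 6=19) = 19; EF_Task 8 = 19+4 = 23
ES_Task 9 = max(EF_Task 6=19, EF_Task 7=16) = 19; EF_Task 9 = 19+13 = 32
ES_Task 10 = max(EF_Task 2=4, EF_Task 3=16, EF_Task 5=20, EF_Task 8=23, EF_Task 9=32) = 32; EF_Task 10 = 32+15 = 47
Expected project duration μ = 47 weeks. Critical path: Task 1 → Task 6 → Task 9 → Task 10.

Variance along critical path = 13.444 + 2.778 + 2.778 + 9.000 = 28.000; σ = √28.000 = 5.292 weeks.
Z = (44 − 47) / 5.292 = -0.567
P(T ≤ 44) = Φ(-0.567) ≈ 0.285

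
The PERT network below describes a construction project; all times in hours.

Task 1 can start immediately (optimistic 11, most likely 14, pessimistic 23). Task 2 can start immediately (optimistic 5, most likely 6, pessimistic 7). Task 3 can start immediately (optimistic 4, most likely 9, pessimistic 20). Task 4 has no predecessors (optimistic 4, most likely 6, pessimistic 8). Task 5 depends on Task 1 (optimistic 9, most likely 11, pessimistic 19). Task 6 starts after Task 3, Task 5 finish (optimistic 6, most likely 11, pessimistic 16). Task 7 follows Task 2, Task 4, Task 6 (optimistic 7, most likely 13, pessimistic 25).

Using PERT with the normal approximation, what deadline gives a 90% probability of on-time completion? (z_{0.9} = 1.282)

57.5 hours

te_Task 1 = (11 + 4·14 + 23)/6 = 90/6 = 15; σ²_Task 1 = ((23−11)/6)² = 4.000
te_Task 2 = (5 + 4·6 + 7)/6 = 36/6 = 6; σ²_Task 2 = ((7−5)/6)² = 0.111
te_Task 3 = (4 + 4·9 + 20)/6 = 60/6 = 10; σ²_Task 3 = ((20−4)/6)² = 7.111
te_Task 4 = (4 + 4·6 + 8)/6 = 36/6 = 6; σ²_Task 4 = ((8−4)/6)² = 0.444
te_Task 5 = (9 + 4·11 + 19)/6 = 72/6 = 12; σ²_Task 5 = ((19−9)/6)² = 2.778
te_Task 6 = (6 + 4·11 + 16)/6 = 66/6 = 11; σ²_Task 6 = ((16−6)/6)² = 2.778
te_Task 7 = (7 + 4·13 + 25)/6 = 84/6 = 14; σ²_Task 7 = ((25−7)/6)² = 9.000

Forward pass:
ES_Task 1 = 0; EF_Task 1 = 15
ES_Task 2 = 0; EF_Task 2 = 6
ES_Task 3 = 0; EF_Task 3 = 10
ES_Task 4 = 0; EF_Task 4 = 6
ES_Task 5 = 15; EF_Task 5 = 15+12 = 27
ES_Task 6 = max(EF_Task 3=10, EF_Task 5=27) = 27; EF_Task 6 = 27+11 = 38
ES_Task 7 = max(EF_Task 2=6, EF_Task 4=6, EF_Task 6=38) = 38; EF_Task 7 = 38+14 = 52
Expected project duration μ = 52 hours. Critical path: Task 1 → Task 5 → Task 6 → Task 7.

Variance along critical path = 4.000 + 2.778 + 2.778 + 9.000 = 18.556; σ = 4.308 hours.
D = μ + z·σ = 52 + 1.282·4.308 = 57.5 hours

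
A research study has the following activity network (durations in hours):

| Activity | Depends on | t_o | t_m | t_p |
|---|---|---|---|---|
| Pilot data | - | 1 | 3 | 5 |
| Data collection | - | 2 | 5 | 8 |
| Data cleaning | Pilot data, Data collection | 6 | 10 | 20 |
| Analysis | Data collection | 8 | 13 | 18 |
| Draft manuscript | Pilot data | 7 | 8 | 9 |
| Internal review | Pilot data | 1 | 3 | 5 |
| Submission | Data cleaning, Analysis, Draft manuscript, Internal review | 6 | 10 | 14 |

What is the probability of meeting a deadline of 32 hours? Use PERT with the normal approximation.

0.955

te_Pilot data = (1 + 4·3 + 5)/6 = 18/6 = 3; σ²_Pilot data = ((5−1)/6)² = 0.444
te_Data collection = (2 + 4·5 + 8)/6 = 30/6 = 5; σ²_Data collection = ((8−2)/6)² = 1.000
te_Data cleaning = (6 + 4·10 + 20)/6 = 66/6 = 11; σ²_Data cleaning = ((20−6)/6)² = 5.444
te_Analysis = (8 + 4·13 + 18)/6 = 78/6 = 13; σ²_Analysis = ((18−8)/6)² = 2.778
te_Draft manuscript = (7 + 4·8 + 9)/6 = 48/6 = 8; σ²_Draft manuscript = ((9−7)/6)² = 0.111
te_Internal review = (1 + 4·3 + 5)/6 = 18/6 = 3; σ²_Internal review = ((5−1)/6)² = 0.444
te_Submission = (6 + 4·10 + 14)/6 = 60/6 = 10; σ²_Submission = ((14−6)/6)² = 1.778

Forward pass:
ES_Pilot data = 0; EF_Pilot data = 3
ES_Data collection = 0; EF_Data collection = 5
ES_Data cleaning = max(EF_Pilot data=3, EF_Data collection=5) = 5; EF_Data cleaning = 5+11 = 16
ES_Analysis = 5; EF_Analysis = 5+13 = 18
ES_Draft manuscript = 3; EF_Draft manuscript = 3+8 = 11
ES_Internal review = 3; EF_Internal review = 3+3 = 6
ES_Submission = max(EF_Data cleaning=16, EF_Analysis=18, EF_Draft manuscript=11, EF_Internal review=6) = 18; EF_Submission = 18+10 = 28
Expected project duration μ = 28 hours. Critical path: Data collection → Analysis → Submission.

Variance along critical path = 1.000 + 2.778 + 1.778 = 5.556; σ = √5.556 = 2.357 hours.
Z = (32 − 28) / 2.357 = 1.697
P(T ≤ 32) = Φ(1.697) ≈ 0.955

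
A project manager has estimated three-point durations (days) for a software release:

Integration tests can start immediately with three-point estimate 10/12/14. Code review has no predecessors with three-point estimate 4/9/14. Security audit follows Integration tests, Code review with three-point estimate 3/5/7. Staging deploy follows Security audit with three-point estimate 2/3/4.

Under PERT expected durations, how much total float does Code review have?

te_Integration tests = (10 + 4·12 + 14)/6 = 72/6 = 12
te_Code review = (4 + 4·9 + 14)/6 = 54/6 = 9
te_Security audit = (3 + 4·5 + 7)/6 = 30/6 = 5
te_Staging deploy = (2 + 4·3 + 4)/6 = 18/6 = 3

Forward pass:
ES_Integration tests = 0; EF_Integration tests = 12
ES_Code review = 0; EF_Code review = 9
ES_Security audit = max(EF_Integration tests=12, EF_Code review=9) = 12; EF_Security audit = 12+5 = 17
ES_Staging deploy = 17; EF_Staging deploy = 17+3 = 20
Expected project duration μ = 20 days. Critical path: Integration tests → Security audit → Staging deploy.

Backward pass:
LF_Staging deploy = 20; LS_Staging deploy = 20−3 = 17
LF_Security audit = LS_Staging deploy = 17; LS_Security audit = 17−5 = 12
LF_Code review = LS_Security audit = 12; LS_Code review = 12−9 = 3
LF_Integration tests = LS_Security audit = 12; LS_Integration tests = 12−12 = 0
Slack_Code review = LS_Code review − ES_Code review = 3 − 0 = 3

3 days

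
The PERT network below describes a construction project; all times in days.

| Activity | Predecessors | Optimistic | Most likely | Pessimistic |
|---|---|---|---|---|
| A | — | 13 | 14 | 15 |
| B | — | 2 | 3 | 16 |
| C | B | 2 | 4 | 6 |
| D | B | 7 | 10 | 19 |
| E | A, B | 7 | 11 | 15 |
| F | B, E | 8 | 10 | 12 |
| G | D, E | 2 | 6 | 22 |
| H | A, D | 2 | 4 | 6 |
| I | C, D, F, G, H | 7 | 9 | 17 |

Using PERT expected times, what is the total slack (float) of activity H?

15 days

te_A = (13 + 4·14 + 15)/6 = 84/6 = 14
te_B = (2 + 4·3 + 16)/6 = 30/6 = 5
te_C = (2 + 4·4 + 6)/6 = 24/6 = 4
te_D = (7 + 4·10 + 19)/6 = 66/6 = 11
te_E = (7 + 4·11 + 15)/6 = 66/6 = 11
te_F = (8 + 4·10 + 12)/6 = 60/6 = 10
te_G = (2 + 4·6 + 22)/6 = 48/6 = 8
te_H = (2 + 4·4 + 6)/6 = 24/6 = 4
te_I = (7 + 4·9 + 17)/6 = 60/6 = 10

Forward pass:
ES_A = 0; EF_A = 14
ES_B = 0; EF_B = 5
ES_C = 5; EF_C = 5+4 = 9
ES_D = 5; EF_D = 5+11 = 16
ES_E = max(EF_A=14, EF_B=5) = 14; EF_E = 14+11 = 25
ES_F = max(EF_B=5, EF_E=25) = 25; EF_F = 25+10 = 35
ES_G = max(EF_D=16, EF_E=25) = 25; EF_G = 25+8 = 33
ES_H = max(EF_A=14, EF_D=16) = 16; EF_H = 16+4 = 20
ES_I = max(EF_C=9, EF_D=16, EF_F=35, EF_G=33, EF_H=20) = 35; EF_I = 35+10 = 45
Expected project duration μ = 45 days. Critical path: A → E → F → I.

Backward pass:
LF_I = 45; LS_I = 45−10 = 35
LF_H = LS_I = 35; LS_H = 35−4 = 31
LF_G = LS_I = 35; LS_G = 35−8 = 27
LF_F = LS_I = 35; LS_F = 35−10 = 25
LF_E = min(LS_F=25, LS_G=27) = 25; LS_E = 25−11 = 14
LF_D = min(LS_G=27, LS_H=31, LS_I=35) = 27; LS_D = 27−11 = 16
LF_C = LS_I = 35; LS_C = 35−4 = 31
LF_B = min(LS_C=31, LS_D=16, LS_E=14, LS_F=25) = 14; LS_B = 14−5 = 9
LF_A = min(LS_E=14, LS_H=31) = 14; LS_A = 14−14 = 0
Slack_H = LS_H − ES_H = 31 − 16 = 15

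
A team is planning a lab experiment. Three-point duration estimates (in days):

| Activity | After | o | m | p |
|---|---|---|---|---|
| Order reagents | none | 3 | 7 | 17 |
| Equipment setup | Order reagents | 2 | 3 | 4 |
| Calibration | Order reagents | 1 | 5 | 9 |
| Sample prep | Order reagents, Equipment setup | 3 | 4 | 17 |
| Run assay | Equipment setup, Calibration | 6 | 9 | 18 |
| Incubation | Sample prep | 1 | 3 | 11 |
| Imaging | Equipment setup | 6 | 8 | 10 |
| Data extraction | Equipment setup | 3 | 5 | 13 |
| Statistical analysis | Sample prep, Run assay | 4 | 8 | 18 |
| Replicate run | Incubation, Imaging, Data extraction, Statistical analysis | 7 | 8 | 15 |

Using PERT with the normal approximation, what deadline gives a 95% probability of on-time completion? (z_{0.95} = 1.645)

48.1 days

te_Order reagents = (3 + 4·7 + 17)/6 = 48/6 = 8; σ²_Order reagents = ((17−3)/6)² = 5.444
te_Equipment setup = (2 + 4·3 + 4)/6 = 18/6 = 3; σ²_Equipment setup = ((4−2)/6)² = 0.111
te_Calibration = (1 + 4·5 + 9)/6 = 30/6 = 5; σ²_Calibration = ((9−1)/6)² = 1.778
te_Sample prep = (3 + 4·4 + 17)/6 = 36/6 = 6; σ²_Sample prep = ((17−3)/6)² = 5.444
te_Run assay = (6 + 4·9 + 18)/6 = 60/6 = 10; σ²_Run assay = ((18−6)/6)² = 4.000
te_Incubation = (1 + 4·3 + 11)/6 = 24/6 = 4; σ²_Incubation = ((11−1)/6)² = 2.778
te_Imaging = (6 + 4·8 + 10)/6 = 48/6 = 8; σ²_Imaging = ((10−6)/6)² = 0.444
te_Data extraction = (3 + 4·5 + 13)/6 = 36/6 = 6; σ²_Data extraction = ((13−3)/6)² = 2.778
te_Statistical analysis = (4 + 4·8 + 18)/6 = 54/6 = 9; σ²_Statistical analysis = ((18−4)/6)² = 5.444
te_Replicate run = (7 + 4·8 + 15)/6 = 54/6 = 9; σ²_Replicate run = ((15−7)/6)² = 1.778

Forward pass:
ES_Order reagents = 0; EF_Order reagents = 8
ES_Equipment setup = 8; EF_Equipment setup = 8+3 = 11
ES_Calibration = 8; EF_Calibration = 8+5 = 13
ES_Sample prep = max(EF_Order reagents=8, EF_Equipment setup=11) = 11; EF_Sample prep = 11+6 = 17
ES_Run assay = max(EF_Equipment setup=11, EF_Calibration=13) = 13; EF_Run assay = 13+10 = 23
ES_Incubation = 17; EF_Incubation = 17+4 = 21
ES_Imaging = 11; EF_Imaging = 11+8 = 19
ES_Data extraction = 11; EF_Data extraction = 11+6 = 17
ES_Statistical analysis = max(EF_Sample prep=17, EF_Run assay=23) = 23; EF_Statistical analysis = 23+9 = 32
ES_Replicate run = max(EF_Incubation=21, EF_Imaging=19, EF_Data extraction=17, EF_Statistical analysis=32) = 32; EF_Replicate run = 32+9 = 41
Expected project duration μ = 41 days. Critical path: Order reagents → Calibration → Run assay → Statistical analysis → Replicate run.

Variance along critical path = 5.444 + 1.778 + 4.000 + 5.444 + 1.778 = 18.444; σ = 4.295 days.
D = μ + z·σ = 41 + 1.645·4.295 = 48.1 days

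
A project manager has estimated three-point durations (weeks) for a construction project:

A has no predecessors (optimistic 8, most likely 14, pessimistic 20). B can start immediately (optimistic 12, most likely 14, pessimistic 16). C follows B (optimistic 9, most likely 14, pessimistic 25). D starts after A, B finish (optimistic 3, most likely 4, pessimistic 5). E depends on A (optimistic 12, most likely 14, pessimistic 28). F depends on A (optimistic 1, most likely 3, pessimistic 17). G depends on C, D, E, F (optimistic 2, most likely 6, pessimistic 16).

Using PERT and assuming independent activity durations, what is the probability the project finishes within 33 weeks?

0.163

te_A = (8 + 4·14 + 20)/6 = 84/6 = 14; σ²_A = ((20−8)/6)² = 4.000
te_B = (12 + 4·14 + 16)/6 = 84/6 = 14; σ²_B = ((16−12)/6)² = 0.444
te_C = (9 + 4·14 + 25)/6 = 90/6 = 15; σ²_C = ((25−9)/6)² = 7.111
te_D = (3 + 4·4 + 5)/6 = 24/6 = 4; σ²_D = ((5−3)/6)² = 0.111
te_E = (12 + 4·14 + 28)/6 = 96/6 = 16; σ²_E = ((28−12)/6)² = 7.111
te_F = (1 + 4·3 + 17)/6 = 30/6 = 5; σ²_F = ((17−1)/6)² = 7.111
te_G = (2 + 4·6 + 16)/6 = 42/6 = 7; σ²_G = ((16−2)/6)² = 5.444

Forward pass:
ES_A = 0; EF_A = 14
ES_B = 0; EF_B = 14
ES_C = 14; EF_C = 14+15 = 29
ES_D = max(EF_A=14, EF_B=14) = 14; EF_D = 14+4 = 18
ES_E = 14; EF_E = 14+16 = 30
ES_F = 14; EF_F = 14+5 = 19
ES_G = max(EF_C=29, EF_D=18, EF_E=30, EF_F=19) = 30; EF_G = 30+7 = 37
Expected project duration μ = 37 weeks. Critical path: A → E → G.

Variance along critical path = 4.000 + 7.111 + 5.444 = 16.556; σ = √16.556 = 4.069 weeks.
Z = (33 − 37) / 4.069 = -0.983
P(T ≤ 33) = Φ(-0.983) ≈ 0.163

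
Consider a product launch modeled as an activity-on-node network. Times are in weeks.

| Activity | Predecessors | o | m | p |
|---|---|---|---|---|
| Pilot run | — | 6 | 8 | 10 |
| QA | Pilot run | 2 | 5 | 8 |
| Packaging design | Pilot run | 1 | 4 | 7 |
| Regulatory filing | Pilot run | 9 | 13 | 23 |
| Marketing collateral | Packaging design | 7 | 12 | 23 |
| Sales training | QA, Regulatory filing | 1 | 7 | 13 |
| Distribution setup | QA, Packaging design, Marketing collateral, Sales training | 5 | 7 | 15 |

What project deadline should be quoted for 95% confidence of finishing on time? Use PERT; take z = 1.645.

te_Pilot run = (6 + 4·8 + 10)/6 = 48/6 = 8; σ²_Pilot run = ((10−6)/6)² = 0.444
te_QA = (2 + 4·5 + 8)/6 = 30/6 = 5; σ²_QA = ((8−2)/6)² = 1.000
te_Packaging design = (1 + 4·4 + 7)/6 = 24/6 = 4; σ²_Packaging design = ((7−1)/6)² = 1.000
te_Regulatory filing = (9 + 4·13 + 23)/6 = 84/6 = 14; σ²_Regulatory filing = ((23−9)/6)² = 5.444
te_Marketing collateral = (7 + 4·12 + 23)/6 = 78/6 = 13; σ²_Marketing collateral = ((23−7)/6)² = 7.111
te_Sales training = (1 + 4·7 + 13)/6 = 42/6 = 7; σ²_Sales training = ((13−1)/6)² = 4.000
te_Distribution setup = (5 + 4·7 + 15)/6 = 48/6 = 8; σ²_Distribution setup = ((15−5)/6)² = 2.778

Forward pass:
ES_Pilot run = 0; EF_Pilot run = 8
ES_QA = 8; EF_QA = 8+5 = 13
ES_Packaging design = 8; EF_Packaging design = 8+4 = 12
ES_Regulatory filing = 8; EF_Regulatory filing = 8+14 = 22
ES_Marketing collateral = 12; EF_Marketing collateral = 12+13 = 25
ES_Sales training = max(EF_QA=13, EF_Regulatory filing=22) = 22; EF_Sales training = 22+7 = 29
ES_Distribution setup = max(EF_QA=13, EF_Packaging design=12, EF_Marketing collateral=25, EF_Sales training=29) = 29; EF_Distribution setup = 29+8 = 37
Expected project duration μ = 37 weeks. Critical path: Pilot run → Regulatory filing → Sales training → Distribution setup.

Variance along critical path = 0.444 + 5.444 + 4.000 + 2.778 = 12.667; σ = 3.559 weeks.
D = μ + z·σ = 37 + 1.645·3.559 = 42.9 weeks

42.9 weeks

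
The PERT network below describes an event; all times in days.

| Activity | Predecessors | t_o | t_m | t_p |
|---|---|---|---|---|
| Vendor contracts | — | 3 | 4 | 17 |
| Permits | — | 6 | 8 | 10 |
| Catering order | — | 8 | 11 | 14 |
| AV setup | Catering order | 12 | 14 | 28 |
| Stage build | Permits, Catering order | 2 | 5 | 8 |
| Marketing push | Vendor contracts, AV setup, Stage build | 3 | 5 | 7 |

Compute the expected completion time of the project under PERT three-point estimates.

te_Vendor contracts = (3 + 4·4 + 17)/6 = 36/6 = 6
te_Permits = (6 + 4·8 + 10)/6 = 48/6 = 8
te_Catering order = (8 + 4·11 + 14)/6 = 66/6 = 11
te_AV setup = (12 + 4·14 + 28)/6 = 96/6 = 16
te_Stage build = (2 + 4·5 + 8)/6 = 30/6 = 5
te_Marketing push = (3 + 4·5 + 7)/6 = 30/6 = 5

Forward pass:
ES_Vendor contracts = 0; EF_Vendor contracts = 6
ES_Permits = 0; EF_Permits = 8
ES_Catering order = 0; EF_Catering order = 11
ES_AV setup = 11; EF_AV setup = 11+16 = 27
ES_Stage build = max(EF_Permits=8, EF_Catering order=11) = 11; EF_Stage build = 11+5 = 16
ES_Marketing push = max(EF_Vendor contracts=6, EF_AV setup=27, EF_Stage build=16) = 27; EF_Marketing push = 27+5 = 32
Expected project duration μ = 32 days. Critical path: Catering order → AV setup → Marketing push.

32 days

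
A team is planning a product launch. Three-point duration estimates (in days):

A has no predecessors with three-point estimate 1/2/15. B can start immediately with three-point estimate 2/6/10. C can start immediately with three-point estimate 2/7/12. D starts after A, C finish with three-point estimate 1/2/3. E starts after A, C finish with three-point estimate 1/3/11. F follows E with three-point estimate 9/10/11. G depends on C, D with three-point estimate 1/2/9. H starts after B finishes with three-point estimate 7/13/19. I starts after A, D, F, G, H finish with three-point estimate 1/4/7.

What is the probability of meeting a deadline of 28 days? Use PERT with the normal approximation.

0.877

te_A = (1 + 4·2 + 15)/6 = 24/6 = 4; σ²_A = ((15−1)/6)² = 5.444
te_B = (2 + 4·6 + 10)/6 = 36/6 = 6; σ²_B = ((10−2)/6)² = 1.778
te_C = (2 + 4·7 + 12)/6 = 42/6 = 7; σ²_C = ((12−2)/6)² = 2.778
te_D = (1 + 4·2 + 3)/6 = 12/6 = 2; σ²_D = ((3−1)/6)² = 0.111
te_E = (1 + 4·3 + 11)/6 = 24/6 = 4; σ²_E = ((11−1)/6)² = 2.778
te_F = (9 + 4·10 + 11)/6 = 60/6 = 10; σ²_F = ((11−9)/6)² = 0.111
te_G = (1 + 4·2 + 9)/6 = 18/6 = 3; σ²_G = ((9−1)/6)² = 1.778
te_H = (7 + 4·13 + 19)/6 = 78/6 = 13; σ²_H = ((19−7)/6)² = 4.000
te_I = (1 + 4·4 + 7)/6 = 24/6 = 4; σ²_I = ((7−1)/6)² = 1.000

Forward pass:
ES_A = 0; EF_A = 4
ES_B = 0; EF_B = 6
ES_C = 0; EF_C = 7
ES_D = max(EF_A=4, EF_C=7) = 7; EF_D = 7+2 = 9
ES_E = max(EF_A=4, EF_C=7) = 7; EF_E = 7+4 = 11
ES_F = 11; EF_F = 11+10 = 21
ES_G = max(EF_C=7, EF_D=9) = 9; EF_G = 9+3 = 12
ES_H = 6; EF_H = 6+13 = 19
ES_I = max(EF_A=4, EF_D=9, EF_F=21, EF_G=12, EF_H=19) = 21; EF_I = 21+4 = 25
Expected project duration μ = 25 days. Critical path: C → E → F → I.

Variance along critical path = 2.778 + 2.778 + 0.111 + 1.000 = 6.667; σ = √6.667 = 2.582 days.
Z = (28 − 25) / 2.582 = 1.162
P(T ≤ 28) = Φ(1.162) ≈ 0.877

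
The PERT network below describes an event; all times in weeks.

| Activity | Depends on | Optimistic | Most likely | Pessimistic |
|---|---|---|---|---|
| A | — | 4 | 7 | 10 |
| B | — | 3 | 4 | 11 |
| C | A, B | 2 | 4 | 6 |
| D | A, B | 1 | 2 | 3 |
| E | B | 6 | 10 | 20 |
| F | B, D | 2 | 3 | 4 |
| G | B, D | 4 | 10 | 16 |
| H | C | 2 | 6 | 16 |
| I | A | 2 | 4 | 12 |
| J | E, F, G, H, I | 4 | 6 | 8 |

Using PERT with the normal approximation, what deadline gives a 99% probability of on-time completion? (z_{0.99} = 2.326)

30.5 weeks

te_A = (4 + 4·7 + 10)/6 = 42/6 = 7; σ²_A = ((10−4)/6)² = 1.000
te_B = (3 + 4·4 + 11)/6 = 30/6 = 5; σ²_B = ((11−3)/6)² = 1.778
te_C = (2 + 4·4 + 6)/6 = 24/6 = 4; σ²_C = ((6−2)/6)² = 0.444
te_D = (1 + 4·2 + 3)/6 = 12/6 = 2; σ²_D = ((3−1)/6)² = 0.111
te_E = (6 + 4·10 + 20)/6 = 66/6 = 11; σ²_E = ((20−6)/6)² = 5.444
te_F = (2 + 4·3 + 4)/6 = 18/6 = 3; σ²_F = ((4−2)/6)² = 0.111
te_G = (4 + 4·10 + 16)/6 = 60/6 = 10; σ²_G = ((16−4)/6)² = 4.000
te_H = (2 + 4·6 + 16)/6 = 42/6 = 7; σ²_H = ((16−2)/6)² = 5.444
te_I = (2 + 4·4 + 12)/6 = 30/6 = 5; σ²_I = ((12−2)/6)² = 2.778
te_J = (4 + 4·6 + 8)/6 = 36/6 = 6; σ²_J = ((8−4)/6)² = 0.444

Forward pass:
ES_A = 0; EF_A = 7
ES_B = 0; EF_B = 5
ES_C = max(EF_A=7, EF_B=5) = 7; EF_C = 7+4 = 11
ES_D = max(EF_A=7, EF_B=5) = 7; EF_D = 7+2 = 9
ES_E = 5; EF_E = 5+11 = 16
ES_F = max(EF_B=5, EF_D=9) = 9; EF_F = 9+3 = 12
ES_G = max(EF_B=5, EF_D=9) = 9; EF_G = 9+10 = 19
ES_H = 11; EF_H = 11+7 = 18
ES_I = 7; EF_I = 7+5 = 12
ES_J = max(EF_E=16, EF_F=12, EF_G=19, EF_H=18, EF_I=12) = 19; EF_J = 19+6 = 25
Expected project duration μ = 25 weeks. Critical path: A → D → G → J.

Variance along critical path = 1.000 + 0.111 + 4.000 + 0.444 = 5.556; σ = 2.357 weeks.
D = μ + z·σ = 25 + 2.326·2.357 = 30.5 weeks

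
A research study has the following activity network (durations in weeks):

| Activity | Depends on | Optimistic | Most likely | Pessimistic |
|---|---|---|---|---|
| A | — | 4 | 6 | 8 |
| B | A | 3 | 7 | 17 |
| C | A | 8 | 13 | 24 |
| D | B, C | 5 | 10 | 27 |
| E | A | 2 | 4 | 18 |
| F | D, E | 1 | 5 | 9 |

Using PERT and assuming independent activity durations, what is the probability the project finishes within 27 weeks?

0.018

te_A = (4 + 4·6 + 8)/6 = 36/6 = 6; σ²_A = ((8−4)/6)² = 0.444
te_B = (3 + 4·7 + 17)/6 = 48/6 = 8; σ²_B = ((17−3)/6)² = 5.444
te_C = (8 + 4·13 + 24)/6 = 84/6 = 14; σ²_C = ((24−8)/6)² = 7.111
te_D = (5 + 4·10 + 27)/6 = 72/6 = 12; σ²_D = ((27−5)/6)² = 13.444
te_E = (2 + 4·4 + 18)/6 = 36/6 = 6; σ²_E = ((18−2)/6)² = 7.111
te_F = (1 + 4·5 + 9)/6 = 30/6 = 5; σ²_F = ((9−1)/6)² = 1.778

Forward pass:
ES_A = 0; EF_A = 6
ES_B = 6; EF_B = 6+8 = 14
ES_C = 6; EF_C = 6+14 = 20
ES_D = max(EF_B=14, EF_C=20) = 20; EF_D = 20+12 = 32
ES_E = 6; EF_E = 6+6 = 12
ES_F = max(EF_D=32, EF_E=12) = 32; EF_F = 32+5 = 37
Expected project duration μ = 37 weeks. Critical path: A → C → D → F.

Variance along critical path = 0.444 + 7.111 + 13.444 + 1.778 = 22.778; σ = √22.778 = 4.773 weeks.
Z = (27 − 37) / 4.773 = -2.095
P(T ≤ 27) = Φ(-2.095) ≈ 0.018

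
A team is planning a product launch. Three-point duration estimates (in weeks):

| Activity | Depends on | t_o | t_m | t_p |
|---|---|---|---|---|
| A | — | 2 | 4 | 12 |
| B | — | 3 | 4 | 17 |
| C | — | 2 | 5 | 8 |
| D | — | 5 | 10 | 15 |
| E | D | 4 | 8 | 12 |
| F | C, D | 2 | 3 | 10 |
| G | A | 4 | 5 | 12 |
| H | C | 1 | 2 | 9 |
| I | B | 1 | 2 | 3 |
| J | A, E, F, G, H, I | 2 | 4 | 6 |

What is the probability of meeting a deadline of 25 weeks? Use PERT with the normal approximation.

0.910

te_A = (2 + 4·4 + 12)/6 = 30/6 = 5; σ²_A = ((12−2)/6)² = 2.778
te_B = (3 + 4·4 + 17)/6 = 36/6 = 6; σ²_B = ((17−3)/6)² = 5.444
te_C = (2 + 4·5 + 8)/6 = 30/6 = 5; σ²_C = ((8−2)/6)² = 1.000
te_D = (5 + 4·10 + 15)/6 = 60/6 = 10; σ²_D = ((15−5)/6)² = 2.778
te_E = (4 + 4·8 + 12)/6 = 48/6 = 8; σ²_E = ((12−4)/6)² = 1.778
te_F = (2 + 4·3 + 10)/6 = 24/6 = 4; σ²_F = ((10−2)/6)² = 1.778
te_G = (4 + 4·5 + 12)/6 = 36/6 = 6; σ²_G = ((12−4)/6)² = 1.778
te_H = (1 + 4·2 + 9)/6 = 18/6 = 3; σ²_H = ((9−1)/6)² = 1.778
te_I = (1 + 4·2 + 3)/6 = 12/6 = 2; σ²_I = ((3−1)/6)² = 0.111
te_J = (2 + 4·4 + 6)/6 = 24/6 = 4; σ²_J = ((6−2)/6)² = 0.444

Forward pass:
ES_A = 0; EF_A = 5
ES_B = 0; EF_B = 6
ES_C = 0; EF_C = 5
ES_D = 0; EF_D = 10
ES_E = 10; EF_E = 10+8 = 18
ES_F = max(EF_C=5, EF_D=10) = 10; EF_F = 10+4 = 14
ES_G = 5; EF_G = 5+6 = 11
ES_H = 5; EF_H = 5+3 = 8
ES_I = 6; EF_I = 6+2 = 8
ES_J = max(EF_A=5, EF_E=18, EF_F=14, EF_G=11, EF_H=8, EF_I=8) = 18; EF_J = 18+4 = 22
Expected project duration μ = 22 weeks. Critical path: D → E → J.

Variance along critical path = 2.778 + 1.778 + 0.444 = 5.000; σ = √5.000 = 2.236 weeks.
Z = (25 − 22) / 2.236 = 1.342
P(T ≤ 25) = Φ(1.342) ≈ 0.910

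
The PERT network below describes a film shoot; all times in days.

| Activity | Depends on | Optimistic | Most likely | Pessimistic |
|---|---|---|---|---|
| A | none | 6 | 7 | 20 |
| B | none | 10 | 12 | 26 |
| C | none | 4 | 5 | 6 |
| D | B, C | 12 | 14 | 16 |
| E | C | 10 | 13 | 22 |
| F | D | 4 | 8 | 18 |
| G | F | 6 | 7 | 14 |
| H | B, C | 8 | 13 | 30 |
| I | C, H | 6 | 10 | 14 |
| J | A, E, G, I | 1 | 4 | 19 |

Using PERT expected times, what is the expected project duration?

te_A = (6 + 4·7 + 20)/6 = 54/6 = 9
te_B = (10 + 4·12 + 26)/6 = 84/6 = 14
te_C = (4 + 4·5 + 6)/6 = 30/6 = 5
te_D = (12 + 4·14 + 16)/6 = 84/6 = 14
te_E = (10 + 4·13 + 22)/6 = 84/6 = 14
te_F = (4 + 4·8 + 18)/6 = 54/6 = 9
te_G = (6 + 4·7 + 14)/6 = 48/6 = 8
te_H = (8 + 4·13 + 30)/6 = 90/6 = 15
te_I = (6 + 4·10 + 14)/6 = 60/6 = 10
te_J = (1 + 4·4 + 19)/6 = 36/6 = 6

Forward pass:
ES_A = 0; EF_A = 9
ES_B = 0; EF_B = 14
ES_C = 0; EF_C = 5
ES_D = max(EF_B=14, EF_C=5) = 14; EF_D = 14+14 = 28
ES_E = 5; EF_E = 5+14 = 19
ES_F = 28; EF_F = 28+9 = 37
ES_G = 37; EF_G = 37+8 = 45
ES_H = max(EF_B=14, EF_C=5) = 14; EF_H = 14+15 = 29
ES_I = max(EF_C=5, EF_H=29) = 29; EF_I = 29+10 = 39
ES_J = max(EF_A=9, EF_E=19, EF_G=45, EF_I=39) = 45; EF_J = 45+6 = 51
Expected project duration μ = 51 days. Critical path: B → D → F → G → J.

51 days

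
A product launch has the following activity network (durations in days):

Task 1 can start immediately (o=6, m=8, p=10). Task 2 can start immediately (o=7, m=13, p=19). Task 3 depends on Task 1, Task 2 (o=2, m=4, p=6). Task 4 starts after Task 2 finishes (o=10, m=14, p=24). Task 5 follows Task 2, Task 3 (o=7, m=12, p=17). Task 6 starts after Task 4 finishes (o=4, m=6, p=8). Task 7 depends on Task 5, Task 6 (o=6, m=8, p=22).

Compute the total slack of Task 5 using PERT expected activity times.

te_Task 1 = (6 + 4·8 + 10)/6 = 48/6 = 8
te_Task 2 = (7 + 4·13 + 19)/6 = 78/6 = 13
te_Task 3 = (2 + 4·4 + 6)/6 = 24/6 = 4
te_Task 4 = (10 + 4·14 + 24)/6 = 90/6 = 15
te_Task 5 = (7 + 4·12 + 17)/6 = 72/6 = 12
te_Task 6 = (4 + 4·6 + 8)/6 = 36/6 = 6
te_Task 7 = (6 + 4·8 + 22)/6 = 60/6 = 10

Forward pass:
ES_Task 1 = 0; EF_Task 1 = 8
ES_Task 2 = 0; EF_Task 2 = 13
ES_Task 3 = max(EF_Task 1=8, EF_Task 2=13) = 13; EF_Task 3 = 13+4 = 17
ES_Task 4 = 13; EF_Task 4 = 13+15 = 28
ES_Task 5 = max(EF_Task 2=13, EF_Task 3=17) = 17; EF_Task 5 = 17+12 = 29
ES_Task 6 = 28; EF_Task 6 = 28+6 = 34
ES_Task 7 = max(EF_Task 5=29, EF_Task 6=34) = 34; EF_Task 7 = 34+10 = 44
Expected project duration μ = 44 days. Critical path: Task 2 → Task 4 → Task 6 → Task 7.

Backward pass:
LF_Task 7 = 44; LS_Task 7 = 44−10 = 34
LF_Task 6 = LS_Task 7 = 34; LS_Task 6 = 34−6 = 28
LF_Task 5 = LS_Task 7 = 34; LS_Task 5 = 34−12 = 22
LF_Task 4 = LS_Task 6 = 28; LS_Task 4 = 28−15 = 13
LF_Task 3 = LS_Task 5 = 22; LS_Task 3 = 22−4 = 18
LF_Task 2 = min(LS_Task 3=18, LS_Task 4=13, LS_Task 5=22) = 13; LS_Task 2 = 13−13 = 0
LF_Task 1 = LS_Task 3 = 18; LS_Task 1 = 18−8 = 10
Slack_Task 5 = LS_Task 5 − ES_Task 5 = 22 − 17 = 5

5 days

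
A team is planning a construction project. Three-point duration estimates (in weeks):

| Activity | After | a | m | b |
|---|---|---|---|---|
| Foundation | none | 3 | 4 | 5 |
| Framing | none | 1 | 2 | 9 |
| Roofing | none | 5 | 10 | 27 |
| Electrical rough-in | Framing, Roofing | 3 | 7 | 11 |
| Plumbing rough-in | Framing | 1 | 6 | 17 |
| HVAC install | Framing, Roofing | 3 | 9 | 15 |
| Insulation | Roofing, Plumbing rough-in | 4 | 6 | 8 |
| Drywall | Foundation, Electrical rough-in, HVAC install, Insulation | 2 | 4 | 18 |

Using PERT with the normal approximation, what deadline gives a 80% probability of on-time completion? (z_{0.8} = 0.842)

te_Foundation = (3 + 4·4 + 5)/6 = 24/6 = 4; σ²_Foundation = ((5−3)/6)² = 0.111
te_Framing = (1 + 4·2 + 9)/6 = 18/6 = 3; σ²_Framing = ((9−1)/6)² = 1.778
te_Roofing = (5 + 4·10 + 27)/6 = 72/6 = 12; σ²_Roofing = ((27−5)/6)² = 13.444
te_Electrical rough-in = (3 + 4·7 + 11)/6 = 42/6 = 7; σ²_Electrical rough-in = ((11−3)/6)² = 1.778
te_Plumbing rough-in = (1 + 4·6 + 17)/6 = 42/6 = 7; σ²_Plumbing rough-in = ((17−1)/6)² = 7.111
te_HVAC install = (3 + 4·9 + 15)/6 = 54/6 = 9; σ²_HVAC install = ((15−3)/6)² = 4.000
te_Insulation = (4 + 4·6 + 8)/6 = 36/6 = 6; σ²_Insulation = ((8−4)/6)² = 0.444
te_Drywall = (2 + 4·4 + 18)/6 = 36/6 = 6; σ²_Drywall = ((18−2)/6)² = 7.111

Forward pass:
ES_Foundation = 0; EF_Foundation = 4
ES_Framing = 0; EF_Framing = 3
ES_Roofing = 0; EF_Roofing = 12
ES_Electrical rough-in = max(EF_Framing=3, EF_Roofing=12) = 12; EF_Electrical rough-in = 12+7 = 19
ES_Plumbing rough-in = 3; EF_Plumbing rough-in = 3+7 = 10
ES_HVAC install = max(EF_Framing=3, EF_Roofing=12) = 12; EF_HVAC install = 12+9 = 21
ES_Insulation = max(EF_Roofing=12, EF_Plumbing rough-in=10) = 12; EF_Insulation = 12+6 = 18
ES_Drywall = max(EF_Foundation=4, EF_Electrical rough-in=19, EF_HVAC install=21, EF_Insulation=18) = 21; EF_Drywall = 21+6 = 27
Expected project duration μ = 27 weeks. Critical path: Roofing → HVAC install → Drywall.

Variance along critical path = 13.444 + 4.000 + 7.111 = 24.556; σ = 4.955 weeks.
D = μ + z·σ = 27 + 0.842·4.955 = 31.2 weeks

31.2 weeks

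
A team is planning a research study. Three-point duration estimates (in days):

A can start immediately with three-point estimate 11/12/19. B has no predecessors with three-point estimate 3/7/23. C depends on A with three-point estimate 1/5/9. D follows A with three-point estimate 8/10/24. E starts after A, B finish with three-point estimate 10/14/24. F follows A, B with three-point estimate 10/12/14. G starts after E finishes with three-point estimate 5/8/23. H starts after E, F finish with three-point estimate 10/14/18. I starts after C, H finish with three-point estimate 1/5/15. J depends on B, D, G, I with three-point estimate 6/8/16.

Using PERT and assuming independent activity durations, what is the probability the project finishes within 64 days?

te_A = (11 + 4·12 + 19)/6 = 78/6 = 13; σ²_A = ((19−11)/6)² = 1.778
te_B = (3 + 4·7 + 23)/6 = 54/6 = 9; σ²_B = ((23−3)/6)² = 11.111
te_C = (1 + 4·5 + 9)/6 = 30/6 = 5; σ²_C = ((9−1)/6)² = 1.778
te_D = (8 + 4·10 + 24)/6 = 72/6 = 12; σ²_D = ((24−8)/6)² = 7.111
te_E = (10 + 4·14 + 24)/6 = 90/6 = 15; σ²_E = ((24−10)/6)² = 5.444
te_F = (10 + 4·12 + 14)/6 = 72/6 = 12; σ²_F = ((14−10)/6)² = 0.444
te_G = (5 + 4·8 + 23)/6 = 60/6 = 10; σ²_G = ((23−5)/6)² = 9.000
te_H = (10 + 4·14 + 18)/6 = 84/6 = 14; σ²_H = ((18−10)/6)² = 1.778
te_I = (1 + 4·5 + 15)/6 = 36/6 = 6; σ²_I = ((15−1)/6)² = 5.444
te_J = (6 + 4·8 + 16)/6 = 54/6 = 9; σ²_J = ((16−6)/6)² = 2.778

Forward pass:
ES_A = 0; EF_A = 13
ES_B = 0; EF_B = 9
ES_C = 13; EF_C = 13+5 = 18
ES_D = 13; EF_D = 13+12 = 25
ES_E = max(EF_A=13, EF_B=9) = 13; EF_E = 13+15 = 28
ES_F = max(EF_A=13, EF_B=9) = 13; EF_F = 13+12 = 25
ES_G = 28; EF_G = 28+10 = 38
ES_H = max(EF_E=28, EF_F=25) = 28; EF_H = 28+14 = 42
ES_I = max(EF_C=18, EF_H=42) = 42; EF_I = 42+6 = 48
ES_J = max(EF_B=9, EF_D=25, EF_G=38, EF_I=48) = 48; EF_J = 48+9 = 57
Expected project duration μ = 57 days. Critical path: A → E → H → I → J.

Variance along critical path = 1.778 + 5.444 + 1.778 + 5.444 + 2.778 = 17.222; σ = √17.222 = 4.150 days.
Z = (64 − 57) / 4.150 = 1.687
P(T ≤ 64) = Φ(1.687) ≈ 0.954

0.954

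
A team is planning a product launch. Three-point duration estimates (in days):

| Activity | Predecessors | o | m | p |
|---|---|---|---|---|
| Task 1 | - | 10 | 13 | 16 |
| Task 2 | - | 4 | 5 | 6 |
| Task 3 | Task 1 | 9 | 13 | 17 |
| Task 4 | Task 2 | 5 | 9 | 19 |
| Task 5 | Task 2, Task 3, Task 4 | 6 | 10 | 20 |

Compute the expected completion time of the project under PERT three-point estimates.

te_Task 1 = (10 + 4·13 + 16)/6 = 78/6 = 13
te_Task 2 = (4 + 4·5 + 6)/6 = 30/6 = 5
te_Task 3 = (9 + 4·13 + 17)/6 = 78/6 = 13
te_Task 4 = (5 + 4·9 + 19)/6 = 60/6 = 10
te_Task 5 = (6 + 4·10 + 20)/6 = 66/6 = 11

Forward pass:
ES_Task 1 = 0; EF_Task 1 = 13
ES_Task 2 = 0; EF_Task 2 = 5
ES_Task 3 = 13; EF_Task 3 = 13+13 = 26
ES_Task 4 = 5; EF_Task 4 = 5+10 = 15
ES_Task 5 = max(EF_Task 2=5, EF_Task 3=26, EF_Task 4=15) = 26; EF_Task 5 = 26+11 = 37
Expected project duration μ = 37 days. Critical path: Task 1 → Task 3 → Task 5.

37 days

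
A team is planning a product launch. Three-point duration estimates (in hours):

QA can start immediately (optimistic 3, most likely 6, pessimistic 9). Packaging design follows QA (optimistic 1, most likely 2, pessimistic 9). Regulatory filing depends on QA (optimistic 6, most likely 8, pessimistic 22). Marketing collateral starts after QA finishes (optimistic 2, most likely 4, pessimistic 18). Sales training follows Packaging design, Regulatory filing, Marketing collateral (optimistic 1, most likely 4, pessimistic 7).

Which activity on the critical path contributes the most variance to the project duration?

Regulatory filing

te_QA = (3 + 4·6 + 9)/6 = 36/6 = 6; σ²_QA = ((9−3)/6)² = 1.000
te_Packaging design = (1 + 4·2 + 9)/6 = 18/6 = 3; σ²_Packaging design = ((9−1)/6)² = 1.778
te_Regulatory filing = (6 + 4·8 + 22)/6 = 60/6 = 10; σ²_Regulatory filing = ((22−6)/6)² = 7.111
te_Marketing collateral = (2 + 4·4 + 18)/6 = 36/6 = 6; σ²_Marketing collateral = ((18−2)/6)² = 7.111
te_Sales training = (1 + 4·4 + 7)/6 = 24/6 = 4; σ²_Sales training = ((7−1)/6)² = 1.000

Forward pass:
ES_QA = 0; EF_QA = 6
ES_Packaging design = 6; EF_Packaging design = 6+3 = 9
ES_Regulatory filing = 6; EF_Regulatory filing = 6+10 = 16
ES_Marketing collateral = 6; EF_Marketing collateral = 6+6 = 12
ES_Sales training = max(EF_Packaging design=9, EF_Regulatory filing=16, EF_Marketing collateral=12) = 16; EF_Sales training = 16+4 = 20
Expected project duration μ = 20 hours. Critical path: QA → Regulatory filing → Sales training.

Variances on critical path: σ²_QA=1.000, σ²_Regulatory filing=7.111, σ²_Sales training=1.000.
Largest is σ²_Regulatory filing = 7.111.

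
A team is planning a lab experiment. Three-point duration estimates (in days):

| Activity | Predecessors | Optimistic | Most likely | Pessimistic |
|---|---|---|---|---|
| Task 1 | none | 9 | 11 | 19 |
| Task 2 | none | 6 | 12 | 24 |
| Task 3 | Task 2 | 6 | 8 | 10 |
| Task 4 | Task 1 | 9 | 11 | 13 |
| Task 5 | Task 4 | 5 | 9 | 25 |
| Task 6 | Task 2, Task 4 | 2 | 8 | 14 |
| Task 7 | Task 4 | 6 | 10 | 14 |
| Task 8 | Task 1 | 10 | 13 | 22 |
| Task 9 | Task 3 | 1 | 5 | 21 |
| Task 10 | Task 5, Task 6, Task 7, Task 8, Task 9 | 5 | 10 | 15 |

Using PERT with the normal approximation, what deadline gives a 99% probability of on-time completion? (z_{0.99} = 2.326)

53.6 days

te_Task 1 = (9 + 4·11 + 19)/6 = 72/6 = 12; σ²_Task 1 = ((19−9)/6)² = 2.778
te_Task 2 = (6 + 4·12 + 24)/6 = 78/6 = 13; σ²_Task 2 = ((24−6)/6)² = 9.000
te_Task 3 = (6 + 4·8 + 10)/6 = 48/6 = 8; σ²_Task 3 = ((10−6)/6)² = 0.444
te_Task 4 = (9 + 4·11 + 13)/6 = 66/6 = 11; σ²_Task 4 = ((13−9)/6)² = 0.444
te_Task 5 = (5 + 4·9 + 25)/6 = 66/6 = 11; σ²_Task 5 = ((25−5)/6)² = 11.111
te_Task 6 = (2 + 4·8 + 14)/6 = 48/6 = 8; σ²_Task 6 = ((14−2)/6)² = 4.000
te_Task 7 = (6 + 4·10 + 14)/6 = 60/6 = 10; σ²_Task 7 = ((14−6)/6)² = 1.778
te_Task 8 = (10 + 4·13 + 22)/6 = 84/6 = 14; σ²_Task 8 = ((22−10)/6)² = 4.000
te_Task 9 = (1 + 4·5 + 21)/6 = 42/6 = 7; σ²_Task 9 = ((21−1)/6)² = 11.111
te_Task 10 = (5 + 4·10 + 15)/6 = 60/6 = 10; σ²_Task 10 = ((15−5)/6)² = 2.778

Forward pass:
ES_Task 1 = 0; EF_Task 1 = 12
ES_Task 2 = 0; EF_Task 2 = 13
ES_Task 3 = 13; EF_Task 3 = 13+8 = 21
ES_Task 4 = 12; EF_Task 4 = 12+11 = 23
ES_Task 5 = 23; EF_Task 5 = 23+11 = 34
ES_Task 6 = max(EF_Task 2=13, EF_Task 4=23) = 23; EF_Task 6 = 23+8 = 31
ES_Task 7 = 23; EF_Task 7 = 23+10 = 33
ES_Task 8 = 12; EF_Task 8 = 12+14 = 26
ES_Task 9 = 21; EF_Task 9 = 21+7 = 28
ES_Task 10 = max(EF_Task 5=34, EF_Task 6=31, EF_Task 7=33, EF_Task 8=26, EF_Task 9=28) = 34; EF_Task 10 = 34+10 = 44
Expected project duration μ = 44 days. Critical path: Task 1 → Task 4 → Task 5 → Task 10.

Variance along critical path = 2.778 + 0.444 + 11.111 + 2.778 = 17.111; σ = 4.137 days.
D = μ + z·σ = 44 + 2.326·4.137 = 53.6 days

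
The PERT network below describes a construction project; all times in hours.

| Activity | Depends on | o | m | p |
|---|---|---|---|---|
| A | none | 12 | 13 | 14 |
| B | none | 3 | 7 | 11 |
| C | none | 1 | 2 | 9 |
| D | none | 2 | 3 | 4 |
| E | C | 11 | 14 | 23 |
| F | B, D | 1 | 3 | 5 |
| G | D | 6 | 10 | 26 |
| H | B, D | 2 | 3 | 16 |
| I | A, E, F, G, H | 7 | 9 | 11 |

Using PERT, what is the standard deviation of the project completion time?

te_A = (12 + 4·13 + 14)/6 = 78/6 = 13; σ²_A = ((14−12)/6)² = 0.111
te_B = (3 + 4·7 + 11)/6 = 42/6 = 7; σ²_B = ((11−3)/6)² = 1.778
te_C = (1 + 4·2 + 9)/6 = 18/6 = 3; σ²_C = ((9−1)/6)² = 1.778
te_D = (2 + 4·3 + 4)/6 = 18/6 = 3; σ²_D = ((4−2)/6)² = 0.111
te_E = (11 + 4·14 + 23)/6 = 90/6 = 15; σ²_E = ((23−11)/6)² = 4.000
te_F = (1 + 4·3 + 5)/6 = 18/6 = 3; σ²_F = ((5−1)/6)² = 0.444
te_G = (6 + 4·10 + 26)/6 = 72/6 = 12; σ²_G = ((26−6)/6)² = 11.111
te_H = (2 + 4·3 + 16)/6 = 30/6 = 5; σ²_H = ((16−2)/6)² = 5.444
te_I = (7 + 4·9 + 11)/6 = 54/6 = 9; σ²_I = ((11−7)/6)² = 0.444

Forward pass:
ES_A = 0; EF_A = 13
ES_B = 0; EF_B = 7
ES_C = 0; EF_C = 3
ES_D = 0; EF_D = 3
ES_E = 3; EF_E = 3+15 = 18
ES_F = max(EF_B=7, EF_D=3) = 7; EF_F = 7+3 = 10
ES_G = 3; EF_G = 3+12 = 15
ES_H = max(EF_B=7, EF_D=3) = 7; EF_H = 7+5 = 12
ES_I = max(EF_A=13, EF_E=18, EF_F=10, EF_G=15, EF_H=12) = 18; EF_I = 18+9 = 27
Expected project duration μ = 27 hours. Critical path: C → E → I.

Variance along critical path = 1.778 + 4.000 + 0.444 = 6.222
σ = √6.222 = 2.494 hours

2.49 hours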